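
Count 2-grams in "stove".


Word: "stove" (length 5)
Number of 2-grams = length - 2 + 1 = 5 - 2 + 1
= 4


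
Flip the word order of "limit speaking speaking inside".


Original: "limit speaking speaking inside"
Words (1..n): limit | speaking | speaking | inside
Reversed (n..1): inside | speaking | speaking | limit
Result = "inside speaking speaking limit"


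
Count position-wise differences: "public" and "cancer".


Comparing character by character (same length = 6):
  Pos 0: 'p' vs 'c' !=
  Pos 1: 'u' vs 'a' !=
  Pos 2: 'b' vs 'n' !=
  Pos 3: 'l' vs 'c' !=
  Pos 4: 'i' vs 'e' !=
  Pos 5: 'c' vs 'r' !=
Hamming distance = 6


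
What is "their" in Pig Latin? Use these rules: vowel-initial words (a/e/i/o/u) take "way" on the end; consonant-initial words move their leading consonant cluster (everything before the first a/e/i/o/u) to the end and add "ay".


Word: "their"
Starts with consonant(s) → move to end, add 'ay'
Consonant cluster: "th"
Pig Latin = "eirthay"


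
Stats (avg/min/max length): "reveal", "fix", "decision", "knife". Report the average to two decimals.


Lengths: "reveal"=6, "fix"=3, "decision"=8, "knife"=5
Sum = 22, Count = 4
Average = 22/4 = 5.50
= avg=5.50, min=3, max=8


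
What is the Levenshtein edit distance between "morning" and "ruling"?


Word 1: "morning" (length 7)
Word 2: "ruling" (length 6)
One optimal edit sequence (insert/delete/substitute each cost 1):
  1. delete 'm'  (+1)
  2. substitute 'o' -> 'r'  (+1)
  3. substitute 'r' -> 'u'  (+1)
  4. substitute 'n' -> 'l'  (+1)
  5. keep 'i'
  6. keep 'n'
  7. keep 'g'
Total edit operations: 4
Edit distance = 4


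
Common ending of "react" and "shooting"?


Word 1: "react"
Word 2: "shooting"
Comparing from end:
  Pos -1: 't' != 'g' (stop)
LCS = "" (length 0)


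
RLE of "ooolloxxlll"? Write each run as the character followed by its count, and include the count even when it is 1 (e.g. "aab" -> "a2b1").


String: "ooolloxxlll"
Scanning for consecutive runs:
  'o' x 3
  'l' x 2
  'o' x 1
  'x' x 2
  'l' x 3
RLE = "o3l2o1x2l3"


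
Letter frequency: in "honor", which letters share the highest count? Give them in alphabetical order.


Word: "honor"
Letter counts:
  'h': 1
  'n': 1
  'o': 2
  'r': 1
Maximum count = 2
Most frequent = 'o' (2 times each)


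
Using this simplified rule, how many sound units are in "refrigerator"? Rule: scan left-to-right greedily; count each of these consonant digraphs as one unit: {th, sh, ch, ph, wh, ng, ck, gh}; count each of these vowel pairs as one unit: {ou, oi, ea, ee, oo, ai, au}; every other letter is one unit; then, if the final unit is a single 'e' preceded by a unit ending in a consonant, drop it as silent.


Word: "refrigerator" (12 letters)
Left-to-right scan:
  [1] 'r' (letter)
  [2] 'e' (letter)
  [3] 'f' (letter)
  [4] 'r' (letter)
  [5] 'i' (letter)
  [6] 'g' (letter)
  [7] 'e' (letter)
  [8] 'r' (letter)
  [9] 'a' (letter)
  [10] 't' (letter)
  [11] 'o' (letter)
  [12] 'r' (letter)
Units from scan: 12
Sound units = 12 units


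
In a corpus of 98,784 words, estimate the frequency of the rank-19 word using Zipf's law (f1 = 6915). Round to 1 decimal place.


Zipf's law: f(r) = f(1) / r
f(1) = 6915
f(19) = 6915 / 19
= 363.9 occurrences


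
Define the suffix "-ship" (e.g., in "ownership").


Suffix: -ship
As in: ownership -> owner + -ship
Meaning = state / position


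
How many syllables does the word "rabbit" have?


Word: "rabbit"
Syllable breakdown: rab / bit
Counting: 2 parts
= 2 syllables


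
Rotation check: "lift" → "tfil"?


Word: "lift", Candidate: "tfil"
Method: check if candidate is substring of word+word
"liftlift" contains "tfil"? No
Is rotation = No


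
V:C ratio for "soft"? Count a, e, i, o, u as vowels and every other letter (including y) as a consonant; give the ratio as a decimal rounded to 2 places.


Word: "soft"
Vowels (a,e,i,o,u): 1
Consonants: 3
Ratio = 1/3
= 0.33


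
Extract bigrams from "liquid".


Word: "liquid" (length 6)
Number of bigrams = 6 - 2 + 1 = 5
  Position 0: "li"
  Position 1: "iq"
  Position 2: "qu"
  Position 3: "ui"
  Position 4: "id"
Bigrams = "li", "iq", "qu", "ui", "id"


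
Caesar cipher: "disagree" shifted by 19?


Word: "disagree"
Shift: 19
Each letter → (letter + shift) mod 26:
  'd' (3) + 19 = 22 → 'w'
  'i' (8) + 19 = 1 → 'b'
  's' (18) + 19 = 11 → 'l'
  'a' (0) + 19 = 19 → 't'
  'g' (6) + 19 = 25 → 'z'
  'r' (17) + 19 = 10 → 'k'
  'e' (4) + 19 = 23 → 'x'
  'e' (4) + 19 = 23 → 'x'
Result = "wbltzkxx"


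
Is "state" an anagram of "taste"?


Word 1: "taste" → sorted: aestt
Word 2: "state" → sorted: aestt
Same letters? aestt == aestt
Anagram = Yes


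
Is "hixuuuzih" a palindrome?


Word: "hixuuuzih"
Reversed: "hizuuuxih"
Forward == Backward? hixuuuzih != hizuuuxih
Palindrome = No


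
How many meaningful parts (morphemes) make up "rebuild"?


Word: "rebuild"
Morphemes: re- | build
Each morpheme carries meaning
= 2 morphemes


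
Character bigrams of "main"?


Word: "main" (length 4)
Number of bigrams = 4 - 2 + 1 = 3
  Position 0: "ma"
  Position 1: "ai"
  Position 2: "in"
Bigrams = "ma", "ai", "in"


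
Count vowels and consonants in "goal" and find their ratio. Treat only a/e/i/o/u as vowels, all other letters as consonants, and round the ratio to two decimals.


Word: "goal"
Vowels (a,e,i,o,u): 2
Consonants: 2
Ratio = 2/2
= 1.00


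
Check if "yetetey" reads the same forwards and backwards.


Word: "yetetey"
Reversed: "yetetey"
Forward == Backward? yetetey == yetetey
Palindrome = Yes


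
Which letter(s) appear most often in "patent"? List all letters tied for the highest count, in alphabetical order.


Word: "patent"
Letter counts:
  'a': 1
  'e': 1
  'n': 1
  'p': 1
  't': 2
Maximum count = 2
Most frequent = 't' (2 times each)


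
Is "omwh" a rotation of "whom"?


Word: "whom", Candidate: "omwh"
Method: check if candidate is substring of word+word
"whomwhom" contains "omwh"? Yes
Is rotation = Yes


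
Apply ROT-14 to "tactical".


Word: "tactical"
Shift: 14
Each letter → (letter + shift) mod 26:
  't' (19) + 14 = 7 → 'h'
  'a' (0) + 14 = 14 → 'o'
  'c' (2) + 14 = 16 → 'q'
  't' (19) + 14 = 7 → 'h'
  'i' (8) + 14 = 22 → 'w'
  'c' (2) + 14 = 16 → 'q'
  'a' (0) + 14 = 14 → 'o'
  'l' (11) + 14 = 25 → 'z'
Result = "hoqhwqoz"


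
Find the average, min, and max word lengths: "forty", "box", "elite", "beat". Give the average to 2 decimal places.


Lengths: "forty"=5, "box"=3, "elite"=5, "beat"=4
Sum = 17, Count = 4
Average = 17/4 = 4.25
= avg=4.25, min=3, max=5


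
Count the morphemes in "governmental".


Word: "governmental"
Morphemes: govern + -ment + -al
Each morpheme carries meaning
= 3 morphemes


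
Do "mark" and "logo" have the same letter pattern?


Pattern of "mark": [0, 1, 2, 3]
Pattern of "logo": [0, 1, 2, 1]
Patterns do not match
Same pattern = No


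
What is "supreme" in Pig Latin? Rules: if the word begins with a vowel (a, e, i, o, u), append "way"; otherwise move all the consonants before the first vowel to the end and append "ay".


Word: "supreme"
Starts with consonant(s) → move to end, add 'ay'
Consonant cluster: "s"
Pig Latin = "upremesay"


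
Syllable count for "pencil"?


Word: "pencil"
Syllable breakdown: pen · cil
Counting: 2 parts
= 2 syllables


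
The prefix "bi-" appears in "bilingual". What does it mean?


Prefix: bi-
Example: bilingual (bi- + lingual)
Meaning = two


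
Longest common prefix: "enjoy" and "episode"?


Word 1: "enjoy"
Word 2: "episode"
Comparing from start:
  Pos 0: 'e' == 'e'
  Pos 1: 'n' != 'p' (stop)
LCP = "e" (length 1)


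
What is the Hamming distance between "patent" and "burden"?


Comparing character by character (same length = 6):
  Pos 0: 'p' vs 'b' !=
  Pos 1: 'a' vs 'u' !=
  Pos 2: 't' vs 'r' !=
  Pos 3: 'e' vs 'd' !=
  Pos 4: 'n' vs 'e' !=
  Pos 5: 't' vs 'n' !=
Hamming distance = 6


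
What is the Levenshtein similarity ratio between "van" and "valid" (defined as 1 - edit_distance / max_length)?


Word 1: "van" (length 3)
Word 2: "valid" (length 5)
One optimal edit sequence:
  1. keep 'v'
  2. keep 'a'
  3. insert 'l'  (+1)
  4. insert 'i'  (+1)
  5. substitute 'n' -> 'd'  (+1)
Edit distance = 3
Max length = max(3, 5) = 5
Similarity = 1 - 3/5
= 0.4000


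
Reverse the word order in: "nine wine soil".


Original: "nine wine soil"
Words (1..n): nine | wine | soil
Reversed (n..1): soil | wine | nine
Result = "soil wine nine"


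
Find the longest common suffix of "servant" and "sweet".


Word 1: "servant"
Word 2: "sweet"
Comparing from end:
  Pos -1: 't' == 't'
  Pos -2: 'n' != 'e' (stop)
LCS = "t" (length 1)


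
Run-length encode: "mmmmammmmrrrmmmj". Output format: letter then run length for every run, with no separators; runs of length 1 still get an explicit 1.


String: "mmmmammmmrrrmmmj"
Scanning for consecutive runs:
  'm' x 4
  'a' x 1
  'm' x 4
  'r' x 3
  'm' x 3
  'j' x 1
RLE = "m4a1m4r3m3j1"


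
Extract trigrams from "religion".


Word: "religion" (length 8)
Number of trigrams = 8 - 3 + 1 = 6
  Position 0: "rel"
  Position 1: "eli"
  Position 2: "lig"
  Position 3: "igi"
  Position 4: "gio"
  Position 5: "ion"
Trigrams = "rel", "eli", "lig", "igi", "gio", "ion"


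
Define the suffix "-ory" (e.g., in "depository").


Suffix: -ory
Example: depository (deposit + -ory)
Meaning = relating to / place for


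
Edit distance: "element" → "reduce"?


Word 1: "element" (length 7)
Word 2: "reduce" (length 6)
One optimal edit sequence (insert/delete/substitute each cost 1):
  1. delete 'e'  (+1)
  2. substitute 'l' -> 'r'  (+1)
  3. keep 'e'
  4. substitute 'm' -> 'd'  (+1)
  5. substitute 'e' -> 'u'  (+1)
  6. substitute 'n' -> 'c'  (+1)
  7. substitute 't' -> 'e'  (+1)
Total edit operations: 6
Edit distance = 6


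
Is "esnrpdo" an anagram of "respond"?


Word 1: "respond" → sorted: denoprs
Word 2: "esnrpdo" → sorted: denoprs
Same letters? denoprs == denoprs
Anagram = Yes


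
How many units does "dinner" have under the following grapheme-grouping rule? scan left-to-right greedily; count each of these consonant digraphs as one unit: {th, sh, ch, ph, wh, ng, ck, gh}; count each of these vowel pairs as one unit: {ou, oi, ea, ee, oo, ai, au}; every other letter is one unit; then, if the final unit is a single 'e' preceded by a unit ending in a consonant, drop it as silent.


Word: "dinner" (6 letters)
Left-to-right scan:
  1. 'd' (letter)
  2. 'i' (letter)
  3. 'n' (letter)
  4. 'n' (letter)
  5. 'e' (letter)
  6. 'r' (letter)
Units from scan: 6
Sound units = 6 units


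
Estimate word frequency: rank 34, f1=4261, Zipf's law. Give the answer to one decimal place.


Zipf's law: f(r) = f(1) / r
f(1) = 4261
f(34) = 4261 / 34
= 125.3 occurrences


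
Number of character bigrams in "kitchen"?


Word: "kitchen" (length 7)
Number of 2-grams = length - 2 + 1 = 7 - 2 + 1
= 6


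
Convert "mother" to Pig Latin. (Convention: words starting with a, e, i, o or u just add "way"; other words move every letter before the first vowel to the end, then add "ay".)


Word: "mother"
Starts with consonant(s) → move to end, add 'ay'
Consonant cluster: "m"
Pig Latin = "othermay"


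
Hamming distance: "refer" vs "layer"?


Comparing character by character (same length = 5):
  Pos 0: 'r' vs 'l' !=
  Pos 1: 'e' vs 'a' !=
  Pos 2: 'f' vs 'y' !=
  Pos 3: 'e' vs 'e' =
  Pos 4: 'r' vs 'r' =
Hamming distance = 3


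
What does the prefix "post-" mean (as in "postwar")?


Prefix: post-
Example: postwar (post- + war)
Meaning = after


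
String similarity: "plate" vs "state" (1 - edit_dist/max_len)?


Word 1: "plate" (length 5)
Word 2: "state" (length 5)
One optimal edit sequence:
  1. substitute 'p' -> 's'  (+1)
  2. substitute 'l' -> 't'  (+1)
  3. keep 'a'
  4. keep 't'
  5. keep 'e'
Edit distance = 2
Max length = max(5, 5) = 5
Similarity = 1 - 2/5
= 0.6000


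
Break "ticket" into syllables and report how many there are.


Word: "ticket"
Syllable breakdown: tick-et
Counting: 2 parts
= 2 syllables


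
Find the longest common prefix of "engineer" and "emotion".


Word 1: "engineer"
Word 2: "emotion"
Comparing from start:
  Pos 0: 'e' == 'e'
  Pos 1: 'n' != 'm' (stop)
LCP = "e" (length 1)


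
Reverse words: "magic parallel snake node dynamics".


Original: "magic parallel snake node dynamics"
Words (1..n): magic | parallel | snake | node | dynamics
Reversed (n..1): dynamics | node | snake | parallel | magic
Result = "dynamics node snake parallel magic"


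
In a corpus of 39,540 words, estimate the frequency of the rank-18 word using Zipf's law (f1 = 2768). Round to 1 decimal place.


Zipf's law: f(r) = f(1) / r
f(1) = 2768
f(18) = 2768 / 18
= 153.8 occurrences


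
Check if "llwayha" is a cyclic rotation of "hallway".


Word: "hallway", Candidate: "llwayha"
Method: check if candidate is substring of word+word
"hallwayhallway" contains "llwayha"? Yes
Is rotation = Yes


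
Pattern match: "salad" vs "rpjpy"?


Pattern of "salad": [0, 1, 2, 1, 3]
Pattern of "rpjpy": [0, 1, 2, 1, 3]
Patterns match
Same pattern = Yes


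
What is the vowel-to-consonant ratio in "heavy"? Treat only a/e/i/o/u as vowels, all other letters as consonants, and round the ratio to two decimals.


Word: "heavy"
Vowels (a,e,i,o,u): 2
Consonants: 3
Ratio = 2/3
= 0.67


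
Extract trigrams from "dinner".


Word: "dinner" (length 6)
Number of trigrams = 6 - 3 + 1 = 4
  Position 0: "din"
  Position 1: "inn"
  Position 2: "nne"
  Position 3: "ner"
Trigrams = "din", "inn", "nne", "ner"


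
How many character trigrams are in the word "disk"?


Word: "disk" (length 4)
Number of 3-grams = length - 3 + 1 = 4 - 3 + 1
= 2


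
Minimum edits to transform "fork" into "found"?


Word 1: "fork" (length 4)
Word 2: "found" (length 5)
One optimal edit sequence (insert/delete/substitute each cost 1):
  1. keep 'f'
  2. keep 'o'
  3. insert 'u'  (+1)
  4. substitute 'r' -> 'n'  (+1)
  5. substitute 'k' -> 'd'  (+1)
Total edit operations: 3
Edit distance = 3


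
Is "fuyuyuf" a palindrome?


Word: "fuyuyuf"
Reversed: "fuyuyuf"
Forward == Backward? fuyuyuf == fuyuyuf
Palindrome = Yes


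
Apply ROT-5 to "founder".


Word: "founder"
Shift: 5
Each letter → (letter + shift) mod 26:
  'f' (5) + 5 = 10 → 'k'
  'o' (14) + 5 = 19 → 't'
  'u' (20) + 5 = 25 → 'z'
  'n' (13) + 5 = 18 → 's'
  'd' (3) + 5 = 8 → 'i'
  'e' (4) + 5 = 9 → 'j'
  'r' (17) + 5 = 22 → 'w'
Result = "ktzsijw"


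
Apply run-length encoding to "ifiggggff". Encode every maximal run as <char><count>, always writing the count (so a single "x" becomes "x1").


String: "ifiggggff"
Scanning for consecutive runs:
  'i' x 1
  'f' x 1
  'i' x 1
  'g' x 4
  'f' x 2
RLE = "i1f1i1g4f2"


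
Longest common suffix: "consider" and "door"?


Word 1: "consider"
Word 2: "door"
Comparing from end:
  Pos -1: 'r' == 'r'
  Pos -2: 'e' != 'o' (stop)
LCS = "r" (length 1)


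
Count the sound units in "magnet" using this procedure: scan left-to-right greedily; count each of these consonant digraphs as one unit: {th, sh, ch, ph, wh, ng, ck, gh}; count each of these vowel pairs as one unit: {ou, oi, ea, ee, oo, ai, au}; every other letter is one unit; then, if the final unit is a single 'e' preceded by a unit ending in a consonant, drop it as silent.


Word: "magnet" (6 letters)
Left-to-right scan:
  1. 'm' (letter)
  2. 'a' (letter)
  3. 'g' (letter)
  4. 'n' (letter)
  5. 'e' (letter)
  6. 't' (letter)
Units from scan: 6
Sound units = 6 units


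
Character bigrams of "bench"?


Word: "bench" (length 5)
Number of bigrams = 5 - 2 + 1 = 4
  Position 0: "be"
  Position 1: "en"
  Position 2: "nc"
  Position 3: "ch"
Bigrams = "be", "en", "nc", "ch"


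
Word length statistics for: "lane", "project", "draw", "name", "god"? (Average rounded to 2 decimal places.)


Lengths: "lane"=4, "project"=7, "draw"=4, "name"=4, "god"=3
Sum = 22, Count = 5
Average = 22/5 = 4.40
= avg=4.40, min=3, max=7


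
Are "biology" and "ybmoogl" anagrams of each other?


Word 1: "biology" → sorted: bgilooy
Word 2: "ybmoogl" → sorted: bglmooy
Same letters? bgilooy != bglmooy
Anagram = No


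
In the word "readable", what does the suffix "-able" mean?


Suffix: -able
Example: readable (read + -able)
Meaning = capable of


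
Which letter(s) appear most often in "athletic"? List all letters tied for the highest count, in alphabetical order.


Word: "athletic"
Letter counts:
  'a': 1
  'c': 1
  'e': 1
  'h': 1
  'i': 1
  'l': 1
  't': 2
Maximum count = 2
Most frequent = 't' (2 times each)


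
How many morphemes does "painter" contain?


Word: "painter"
Morphemes: paint | -er
Each morpheme carries meaning
= 2 morphemes


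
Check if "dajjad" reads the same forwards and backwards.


Word: "dajjad"
Reversed: "dajjad"
Forward == Backward? dajjad == dajjad
Palindrome = Yes


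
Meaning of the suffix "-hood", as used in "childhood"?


Suffix: -hood
Example: childhood = child + -hood
Meaning = state / condition


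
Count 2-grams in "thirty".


Word: "thirty" (length 6)
Number of 2-grams = length - 2 + 1 = 6 - 2 + 1
= 5


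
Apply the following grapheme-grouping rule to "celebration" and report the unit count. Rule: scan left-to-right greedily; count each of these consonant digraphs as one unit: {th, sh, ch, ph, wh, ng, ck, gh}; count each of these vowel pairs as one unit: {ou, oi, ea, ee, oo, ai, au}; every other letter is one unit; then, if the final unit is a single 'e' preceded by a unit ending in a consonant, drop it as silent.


Word: "celebration" (11 letters)
Left-to-right scan:
  1. 'c' (letter)
  2. 'e' (letter)
  3. 'l' (letter)
  4. 'e' (letter)
  5. 'b' (letter)
  6. 'r' (letter)
  7. 'a' (letter)
  8. 't' (letter)
  9. 'i' (letter)
  10. 'o' (letter)
  11. 'n' (letter)
Units from scan: 11
Sound units = 11 units


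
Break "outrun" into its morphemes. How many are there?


Word: "outrun"
Morphemes: out- + run
Each morpheme carries meaning
= 2 morphemes


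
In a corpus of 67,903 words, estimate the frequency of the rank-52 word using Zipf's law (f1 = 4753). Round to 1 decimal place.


Zipf's law: f(r) = f(1) / r
f(1) = 4753
f(52) = 4753 / 52
= 91.4 occurrences


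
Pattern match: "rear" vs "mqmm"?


Pattern of "rear": [0, 1, 2, 0]
Pattern of "mqmm": [0, 1, 0, 0]
Patterns do not match
Same pattern = No


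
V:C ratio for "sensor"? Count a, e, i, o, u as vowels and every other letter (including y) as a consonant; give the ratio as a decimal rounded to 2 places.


Word: "sensor"
Vowels (a,e,i,o,u): 2
Consonants: 4
Ratio = 2/4
= 0.50


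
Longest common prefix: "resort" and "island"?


Word 1: "resort"
Word 2: "island"
Comparing from start:
  Pos 0: 'r' != 'i' (stop)
LCP = "" (length 0)


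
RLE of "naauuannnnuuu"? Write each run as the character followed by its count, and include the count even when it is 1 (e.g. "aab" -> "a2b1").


String: "naauuannnnuuu"
Scanning for consecutive runs:
  'n' x 1
  'a' x 2
  'u' x 2
  'a' x 1
  'n' x 4
  'u' x 3
RLE = "n1a2u2a1n4u3"


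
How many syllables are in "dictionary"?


Word: "dictionary"
Syllable breakdown: dic · tion · ar · y
Counting: 4 parts
= 4 syllables


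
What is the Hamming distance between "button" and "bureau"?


Comparing character by character (same length = 6):
  Pos 0: 'b' vs 'b' =
  Pos 1: 'u' vs 'u' =
  Pos 2: 't' vs 'r' !=
  Pos 3: 't' vs 'e' !=
  Pos 4: 'o' vs 'a' !=
  Pos 5: 'n' vs 'u' !=
Hamming distance = 4


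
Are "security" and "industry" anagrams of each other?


Word 1: "security" → sorted: ceirstuy
Word 2: "industry" → sorted: dinrstuy
Same letters? ceirstuy != dinrstuy
Anagram = No


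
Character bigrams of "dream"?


Word: "dream" (length 5)
Number of bigrams = 5 - 2 + 1 = 4
  Position 0: "dr"
  Position 1: "re"
  Position 2: "ea"
  Position 3: "am"
Bigrams = "dr", "re", "ea", "am"


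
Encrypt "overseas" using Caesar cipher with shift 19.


Word: "overseas"
Shift: 19
Each letter → (letter + shift) mod 26:
  'o' (14) + 19 = 7 → 'h'
  'v' (21) + 19 = 14 → 'o'
  'e' (4) + 19 = 23 → 'x'
  'r' (17) + 19 = 10 → 'k'
  's' (18) + 19 = 11 → 'l'
  'e' (4) + 19 = 23 → 'x'
  'a' (0) + 19 = 19 → 't'
  's' (18) + 19 = 11 → 'l'
Result = "hoxklxtl"


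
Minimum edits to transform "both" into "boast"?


Word 1: "both" (length 4)
Word 2: "boast" (length 5)
One optimal edit sequence (insert/delete/substitute each cost 1):
  1. keep 'b'
  2. keep 'o'
  3. insert 'a'  (+1)
  4. substitute 't' -> 's'  (+1)
  5. substitute 'h' -> 't'  (+1)
Total edit operations: 3
Edit distance = 3


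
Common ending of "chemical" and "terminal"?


Word 1: "chemical"
Word 2: "terminal"
Comparing from end:
  Pos -1: 'l' == 'l'
  Pos -2: 'a' == 'a'
  Pos -3: 'c' != 'n' (stop)
LCS = "al" (length 2)


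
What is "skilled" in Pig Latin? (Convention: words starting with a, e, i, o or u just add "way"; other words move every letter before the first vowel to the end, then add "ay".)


Word: "skilled"
Starts with consonant(s) → move to end, add 'ay'
Consonant cluster: "sk"
Pig Latin = "illedskay"


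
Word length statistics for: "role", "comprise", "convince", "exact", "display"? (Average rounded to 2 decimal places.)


Lengths: "role"=4, "comprise"=8, "convince"=8, "exact"=5, "display"=7
Sum = 32, Count = 5
Average = 32/5 = 6.40
= avg=6.40, min=4, max=8


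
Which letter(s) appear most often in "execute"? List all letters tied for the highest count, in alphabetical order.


Word: "execute"
Letter counts:
  'c': 1
  'e': 3
  't': 1
  'u': 1
  'x': 1
Maximum count = 3
Most frequent = 'e' (3 times each)


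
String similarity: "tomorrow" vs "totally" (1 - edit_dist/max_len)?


Word 1: "tomorrow" (length 8)
Word 2: "totally" (length 7)
One optimal edit sequence:
  1. keep 't'
  2. keep 'o'
  3. delete 'm'  (+1)
  4. substitute 'o' -> 't'  (+1)
  5. substitute 'r' -> 'a'  (+1)
  6. substitute 'r' -> 'l'  (+1)
  7. substitute 'o' -> 'l'  (+1)
  8. substitute 'w' -> 'y'  (+1)
Edit distance = 6
Max length = max(8, 7) = 8
Similarity = 1 - 6/8
= 0.2500


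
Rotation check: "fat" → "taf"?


Word: "fat", Candidate: "taf"
Method: check if candidate is substring of word+word
"fatfat" contains "taf"? No
Is rotation = No


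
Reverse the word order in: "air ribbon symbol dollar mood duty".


Original: "air ribbon symbol dollar mood duty"
Words (1..n): air | ribbon | symbol | dollar | mood | duty
Reversed (n..1): duty | mood | dollar | symbol | ribbon | air
Result = "duty mood dollar symbol ribbon air"


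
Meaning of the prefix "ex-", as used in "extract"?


Prefix: ex-
Example: extract (ex- + tract)
Meaning = out / former


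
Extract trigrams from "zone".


Word: "zone" (length 4)
Number of trigrams = 4 - 3 + 1 = 2
  Position 0: "zon"
  Position 1: "one"
Trigrams = "zon", "one"


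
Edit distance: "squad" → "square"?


Word 1: "squad" (length 5)
Word 2: "square" (length 6)
One optimal edit sequence (insert/delete/substitute each cost 1):
  1. keep 's'
  2. keep 'q'
  3. keep 'u'
  4. keep 'a'
  5. insert 'r'  (+1)
  6. substitute 'd' -> 'e'  (+1)
Total edit operations: 2
Edit distance = 2


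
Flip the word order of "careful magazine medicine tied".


Original: "careful magazine medicine tied"
Words (1..n): careful | magazine | medicine | tied
Reversed (n..1): tied | medicine | magazine | careful
Result = "tied medicine magazine careful"


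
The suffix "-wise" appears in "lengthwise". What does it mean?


Suffix: -wise
Example: lengthwise (length + -wise)
Meaning = in the manner of


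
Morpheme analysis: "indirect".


Word: "indirect"
Morphemes: in- + direct
Each morpheme carries meaning
= 2 morphemes


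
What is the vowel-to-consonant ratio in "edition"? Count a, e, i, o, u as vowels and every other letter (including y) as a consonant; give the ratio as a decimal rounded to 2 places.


Word: "edition"
Vowels (a,e,i,o,u): 4
Consonants: 3
Ratio = 4/3
= 1.33


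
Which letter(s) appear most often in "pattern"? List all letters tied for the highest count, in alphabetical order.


Word: "pattern"
Letter counts:
  'a': 1
  'e': 1
  'n': 1
  'p': 1
  'r': 1
  't': 2
Maximum count = 2
Most frequent = 't' (2 times each)


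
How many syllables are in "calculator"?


Word: "calculator"
Syllable breakdown: cal-cu-la-tor
Counting: 4 parts
= 4 syllables


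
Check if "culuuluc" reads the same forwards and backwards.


Word: "culuuluc"
Reversed: "culuuluc"
Forward == Backward? culuuluc == culuuluc
Palindrome = Yes


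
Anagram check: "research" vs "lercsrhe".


Word 1: "research" → sorted: aceehrrs
Word 2: "lercsrhe" → sorted: ceehlrrs
Same letters? aceehrrs != ceehlrrs
Anagram = No


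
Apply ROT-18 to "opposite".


Word: "opposite"
Shift: 18
Each letter → (letter + shift) mod 26:
  'o' (14) + 18 = 6 → 'g'
  'p' (15) + 18 = 7 → 'h'
  'p' (15) + 18 = 7 → 'h'
  'o' (14) + 18 = 6 → 'g'
  's' (18) + 18 = 10 → 'k'
  'i' (8) + 18 = 0 → 'a'
  't' (19) + 18 = 11 → 'l'
  'e' (4) + 18 = 22 → 'w'
Result = "ghhgkalw"


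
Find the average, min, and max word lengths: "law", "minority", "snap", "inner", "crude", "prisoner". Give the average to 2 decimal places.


Lengths: "law"=3, "minority"=8, "snap"=4, "inner"=5, "crude"=5, "prisoner"=8
Sum = 33, Count = 6
Average = 33/6 = 5.50
= avg=5.50, min=3, max=8


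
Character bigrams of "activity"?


Word: "activity" (length 8)
Number of bigrams = 8 - 2 + 1 = 7
  Position 0: "ac"
  Position 1: "ct"
  Position 2: "ti"
  Position 3: "iv"
  Position 4: "vi"
  Position 5: "it"
  Position 6: "ty"
Bigrams = "ac", "ct", "ti", "iv", "vi", "it", "ty"


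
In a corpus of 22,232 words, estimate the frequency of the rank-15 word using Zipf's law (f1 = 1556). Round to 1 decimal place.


Zipf's law: f(r) = f(1) / r
f(1) = 1556
f(15) = 1556 / 15
= 103.7 occurrences


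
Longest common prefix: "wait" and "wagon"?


Word 1: "wait"
Word 2: "wagon"
Comparing from start:
  Pos 0: 'w' == 'w'
  Pos 1: 'a' == 'a'
  Pos 2: 'i' != 'g' (stop)
LCP = "wa" (length 2)


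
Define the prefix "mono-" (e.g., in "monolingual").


Prefix: mono-
As in: monolingual -> mono- + lingual
Meaning = one


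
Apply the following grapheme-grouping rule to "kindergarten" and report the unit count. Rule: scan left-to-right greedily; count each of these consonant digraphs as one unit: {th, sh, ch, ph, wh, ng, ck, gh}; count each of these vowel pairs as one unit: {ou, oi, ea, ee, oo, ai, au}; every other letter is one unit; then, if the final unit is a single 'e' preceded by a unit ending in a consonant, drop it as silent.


Word: "kindergarten" (12 letters)
Left-to-right scan:
  [1] 'k' (letter)
  [2] 'i' (letter)
  [3] 'n' (letter)
  [4] 'd' (letter)
  [5] 'e' (letter)
  [6] 'r' (letter)
  [7] 'g' (letter)
  [8] 'a' (letter)
  [9] 'r' (letter)
  [10] 't' (letter)
  [11] 'e' (letter)
  [12] 'n' (letter)
Units from scan: 12
Sound units = 12 units


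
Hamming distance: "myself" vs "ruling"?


Comparing character by character (same length = 6):
  Pos 0: 'm' vs 'r' !=
  Pos 1: 'y' vs 'u' !=
  Pos 2: 's' vs 'l' !=
  Pos 3: 'e' vs 'i' !=
  Pos 4: 'l' vs 'n' !=
  Pos 5: 'f' vs 'g' !=
Hamming distance = 6


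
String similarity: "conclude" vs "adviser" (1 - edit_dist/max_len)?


Word 1: "conclude" (length 8)
Word 2: "adviser" (length 7)
One optimal edit sequence:
  1. delete 'c'  (+1)
  2. substitute 'o' -> 'a'  (+1)
  3. substitute 'n' -> 'd'  (+1)
  4. substitute 'c' -> 'v'  (+1)
  5. substitute 'l' -> 'i'  (+1)
  6. substitute 'u' -> 's'  (+1)
  7. substitute 'd' -> 'e'  (+1)
  8. substitute 'e' -> 'r'  (+1)
Edit distance = 8
Max length = max(8, 7) = 8
Similarity = 1 - 8/8
= 0.0000


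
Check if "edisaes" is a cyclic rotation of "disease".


Word: "disease", Candidate: "edisaes"
Method: check if candidate is substring of word+word
"diseasedisease" contains "edisaes"? No
Is rotation = No


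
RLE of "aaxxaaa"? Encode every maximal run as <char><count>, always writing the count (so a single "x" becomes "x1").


String: "aaxxaaa"
Scanning for consecutive runs:
  'a' x 2
  'x' x 2
  'a' x 3
RLE = "a2x2a3"


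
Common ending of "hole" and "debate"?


Word 1: "hole"
Word 2: "debate"
Comparing from end:
  Pos -1: 'e' == 'e'
  Pos -2: 'l' != 't' (stop)
LCS = "e" (length 1)


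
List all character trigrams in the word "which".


Word: "which" (length 5)
Number of trigrams = 5 - 3 + 1 = 3
  Position 0: "whi"
  Position 1: "hic"
  Position 2: "ich"
Trigrams = "whi", "hic", "ich"


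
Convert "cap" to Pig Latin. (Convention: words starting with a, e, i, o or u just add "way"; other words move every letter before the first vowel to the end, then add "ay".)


Word: "cap"
Starts with consonant(s) → move to end, add 'ay'
Consonant cluster: "c"
Pig Latin = "apcay"


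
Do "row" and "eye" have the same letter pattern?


Pattern of "row": [0, 1, 2]
Pattern of "eye": [0, 1, 0]
Patterns do not match
Same pattern = No


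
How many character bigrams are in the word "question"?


Word: "question" (length 8)
Number of 2-grams = length - 2 + 1 = 8 - 2 + 1
= 7


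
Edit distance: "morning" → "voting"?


Word 1: "morning" (length 7)
Word 2: "voting" (length 6)
One optimal edit sequence (insert/delete/substitute each cost 1):
  1. substitute 'm' -> 'v'  (+1)
  2. keep 'o'
  3. delete 'r'  (+1)
  4. substitute 'n' -> 't'  (+1)
  5. keep 'i'
  6. keep 'n'
  7. keep 'g'
Total edit operations: 3
Edit distance = 3


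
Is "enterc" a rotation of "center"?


Word: "center", Candidate: "enterc"
Method: check if candidate is substring of word+word
"centercenter" contains "enterc"? Yes
Is rotation = Yes


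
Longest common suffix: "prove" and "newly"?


Word 1: "prove"
Word 2: "newly"
Comparing from end:
  Pos -1: 'e' != 'y' (stop)
LCS = "" (length 0)


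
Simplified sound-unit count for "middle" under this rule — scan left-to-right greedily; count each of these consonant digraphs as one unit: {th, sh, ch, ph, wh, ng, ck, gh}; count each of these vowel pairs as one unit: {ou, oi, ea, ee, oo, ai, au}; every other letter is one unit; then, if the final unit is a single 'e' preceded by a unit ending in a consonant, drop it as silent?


Word: "middle" (6 letters)
Left-to-right scan:
  [1] 'm' (letter)
  [2] 'i' (letter)
  [3] 'd' (letter)
  [4] 'd' (letter)
  [5] 'l' (letter)
  [6] 'e' (letter)
Units from scan: 6
Final unit is 'e' after a consonant -> drop as silent (-1)
Sound units = 5 units


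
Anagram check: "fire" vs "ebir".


Word 1: "fire" → sorted: efir
Word 2: "ebir" → sorted: beir
Same letters? efir != beir
Anagram = No


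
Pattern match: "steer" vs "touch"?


Pattern of "steer": [0, 1, 2, 2, 3]
Pattern of "touch": [0, 1, 2, 3, 4]
Patterns do not match
Same pattern = No


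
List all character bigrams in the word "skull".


Word: "skull" (length 5)
Number of bigrams = 5 - 2 + 1 = 4
  Position 0: "sk"
  Position 1: "ku"
  Position 2: "ul"
  Position 3: "ll"
Bigrams = "sk", "ku", "ul", "ll"


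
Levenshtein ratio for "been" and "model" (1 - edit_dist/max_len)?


Word 1: "been" (length 4)
Word 2: "model" (length 5)
One optimal edit sequence:
  1. insert 'm'  (+1)
  2. substitute 'b' -> 'o'  (+1)
  3. substitute 'e' -> 'd'  (+1)
  4. keep 'e'
  5. substitute 'n' -> 'l'  (+1)
Edit distance = 4
Max length = max(4, 5) = 5
Similarity = 1 - 4/5
= 0.2000


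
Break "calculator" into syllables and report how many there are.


Word: "calculator"
Syllable breakdown: cal · cu · la · tor
Counting: 4 parts
= 4 syllables


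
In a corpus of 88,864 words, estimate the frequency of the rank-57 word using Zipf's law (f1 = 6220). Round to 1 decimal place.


Zipf's law: f(r) = f(1) / r
f(1) = 6220
f(57) = 6220 / 57
= 109.1 occurrences


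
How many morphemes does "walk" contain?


Word: "walk"
Morphemes: walk
Each morpheme carries meaning
= 1 morpheme


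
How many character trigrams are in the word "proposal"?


Word: "proposal" (length 8)
Number of 3-grams = length - 3 + 1 = 8 - 3 + 1
= 6


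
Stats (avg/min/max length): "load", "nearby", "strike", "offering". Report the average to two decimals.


Lengths: "load"=4, "nearby"=6, "strike"=6, "offering"=8
Sum = 24, Count = 4
Average = 24/4 = 6.00
= avg=6.00, min=4, max=8


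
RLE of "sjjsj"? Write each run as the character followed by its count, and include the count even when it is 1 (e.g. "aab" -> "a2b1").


String: "sjjsj"
Scanning for consecutive runs:
  's' x 1
  'j' x 2
  's' x 1
  'j' x 1
RLE = "s1j2s1j1"


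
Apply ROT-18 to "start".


Word: "start"
Shift: 18
Each letter → (letter + shift) mod 26:
  's' (18) + 18 = 10 → 'k'
  't' (19) + 18 = 11 → 'l'
  'a' (0) + 18 = 18 → 's'
  'r' (17) + 18 = 9 → 'j'
  't' (19) + 18 = 11 → 'l'
Result = "klsjl"


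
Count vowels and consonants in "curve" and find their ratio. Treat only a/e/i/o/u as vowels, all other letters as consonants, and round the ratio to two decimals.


Word: "curve"
Vowels (a,e,i,o,u): 2
Consonants: 3
Ratio = 2/3
= 0.67


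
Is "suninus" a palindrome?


Word: "suninus"
Reversed: "suninus"
Forward == Backward? suninus == suninus
Palindrome = Yes


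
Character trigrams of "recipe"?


Word: "recipe" (length 6)
Number of trigrams = 6 - 3 + 1 = 4
  Position 0: "rec"
  Position 1: "eci"
  Position 2: "cip"
  Position 3: "ipe"
Trigrams = "rec", "eci", "cip", "ipe"


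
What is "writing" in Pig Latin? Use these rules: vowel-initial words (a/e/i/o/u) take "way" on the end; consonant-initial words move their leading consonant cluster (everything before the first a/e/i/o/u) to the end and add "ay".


Word: "writing"
Starts with consonant(s) → move to end, add 'ay'
Consonant cluster: "wr"
Pig Latin = "itingwray"


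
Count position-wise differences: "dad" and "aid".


Comparing character by character (same length = 3):
  Pos 0: 'd' vs 'a' !=
  Pos 1: 'a' vs 'i' !=
  Pos 2: 'd' vs 'd' =
Hamming distance = 2


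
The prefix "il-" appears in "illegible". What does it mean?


Prefix: il-
Example: illegible (il- + legible)
Meaning = not


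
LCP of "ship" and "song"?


Word 1: "ship"
Word 2: "song"
Comparing from start:
  Pos 0: 's' == 's'
  Pos 1: 'h' != 'o' (stop)
LCP = "s" (length 1)


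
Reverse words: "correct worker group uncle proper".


Original: "correct worker group uncle proper"
Words (1..n): correct | worker | group | uncle | proper
Reversed (n..1): proper | uncle | group | worker | correct
Result = "proper uncle group worker correct"


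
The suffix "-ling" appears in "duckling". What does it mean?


Suffix: -ling
As in: duckling -> duck + -ling
Meaning = small / young


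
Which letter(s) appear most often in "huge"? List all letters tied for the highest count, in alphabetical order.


Word: "huge"
Letter counts:
  'e': 1
  'g': 1
  'h': 1
  'u': 1
Maximum count = 1
Most frequent = 'e', 'g', 'h', 'u' (1 time each)


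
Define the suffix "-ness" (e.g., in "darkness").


Suffix: -ness
As in: darkness -> dark + -ness
Meaning = state of being


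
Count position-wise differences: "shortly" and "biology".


Comparing character by character (same length = 7):
  Pos 0: 's' vs 'b' !=
  Pos 1: 'h' vs 'i' !=
  Pos 2: 'o' vs 'o' =
  Pos 3: 'r' vs 'l' !=
  Pos 4: 't' vs 'o' !=
  Pos 5: 'l' vs 'g' !=
  Pos 6: 'y' vs 'y' =
Hamming distance = 5


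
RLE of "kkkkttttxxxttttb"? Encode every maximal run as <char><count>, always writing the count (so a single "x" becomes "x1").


String: "kkkkttttxxxttttb"
Scanning for consecutive runs:
  'k' x 4
  't' x 4
  'x' x 3
  't' x 4
  'b' x 1
RLE = "k4t4x3t4b1"


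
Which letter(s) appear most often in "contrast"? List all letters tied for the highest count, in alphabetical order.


Word: "contrast"
Letter counts:
  'a': 1
  'c': 1
  'n': 1
  'o': 1
  'r': 1
  's': 1
  't': 2
Maximum count = 2
Most frequent = 't' (2 times each)


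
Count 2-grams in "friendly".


Word: "friendly" (length 8)
Number of 2-grams = length - 2 + 1 = 8 - 2 + 1
= 7


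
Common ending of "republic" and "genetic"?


Word 1: "republic"
Word 2: "genetic"
Comparing from end:
  Pos -1: 'c' == 'c'
  Pos -2: 'i' == 'i'
  Pos -3: 'l' != 't' (stop)
LCS = "ic" (length 2)


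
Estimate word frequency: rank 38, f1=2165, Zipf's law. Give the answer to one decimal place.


Zipf's law: f(r) = f(1) / r
f(1) = 2165
f(38) = 2165 / 38
= 57.0 occurrences


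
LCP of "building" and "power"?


Word 1: "building"
Word 2: "power"
Comparing from start:
  Pos 0: 'b' != 'p' (stop)
LCP = "" (length 0)


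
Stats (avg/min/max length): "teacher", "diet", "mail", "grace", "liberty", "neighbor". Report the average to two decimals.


Lengths: "teacher"=7, "diet"=4, "mail"=4, "grace"=5, "liberty"=7, "neighbor"=8
Sum = 35, Count = 6
Average = 35/6 = 5.83
= avg=5.83, min=4, max=8


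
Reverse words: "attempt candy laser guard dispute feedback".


Original: "attempt candy laser guard dispute feedback"
Words (1..n): attempt | candy | laser | guard | dispute | feedback
Reversed (n..1): feedback | dispute | guard | laser | candy | attempt
Result = "feedback dispute guard laser candy attempt"


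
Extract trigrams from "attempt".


Word: "attempt" (length 7)
Number of trigrams = 7 - 3 + 1 = 5
  Position 0: "att"
  Position 1: "tte"
  Position 2: "tem"
  Position 3: "emp"
  Position 4: "mpt"
Trigrams = "att", "tte", "tem", "emp", "mpt"


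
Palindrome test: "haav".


Word: "haav"
Reversed: "vaah"
Forward == Backward? haav != vaah
Palindrome = No


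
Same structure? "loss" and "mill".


Pattern of "loss": [0, 1, 2, 2]
Pattern of "mill": [0, 1, 2, 2]
Patterns match
Same pattern = Yes


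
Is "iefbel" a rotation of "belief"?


Word: "belief", Candidate: "iefbel"
Method: check if candidate is substring of word+word
"beliefbelief" contains "iefbel"? Yes
Is rotation = Yes


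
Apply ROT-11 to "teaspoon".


Word: "teaspoon"
Shift: 11
Each letter → (letter + shift) mod 26:
  't' (19) + 11 = 4 → 'e'
  'e' (4) + 11 = 15 → 'p'
  'a' (0) + 11 = 11 → 'l'
  's' (18) + 11 = 3 → 'd'
  'p' (15) + 11 = 0 → 'a'
  'o' (14) + 11 = 25 → 'z'
  'o' (14) + 11 = 25 → 'z'
  'n' (13) + 11 = 24 → 'y'
Result = "epldazzy"


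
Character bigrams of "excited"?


Word: "excited" (length 7)
Number of bigrams = 7 - 2 + 1 = 6
  Position 0: "ex"
  Position 1: "xc"
  Position 2: "ci"
  Position 3: "it"
  Position 4: "te"
  Position 5: "ed"
Bigrams = "ex", "xc", "ci", "it", "te", "ed"


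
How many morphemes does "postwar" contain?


Word: "postwar"
Morphemes: post- / war
Each morpheme carries meaning
= 2 morphemes


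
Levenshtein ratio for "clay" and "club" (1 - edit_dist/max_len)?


Word 1: "clay" (length 4)
Word 2: "club" (length 4)
One optimal edit sequence:
  1. keep 'c'
  2. keep 'l'
  3. substitute 'a' -> 'u'  (+1)
  4. substitute 'y' -> 'b'  (+1)
Edit distance = 2
Max length = max(4, 4) = 4
Similarity = 1 - 2/4
= 0.5000


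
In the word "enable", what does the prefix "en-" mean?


Prefix: en-
Example: enable (en- + able)
Meaning = cause to / put into


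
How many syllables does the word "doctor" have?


Word: "doctor"
Syllable breakdown: doc-tor
Counting: 2 parts
= 2 syllables


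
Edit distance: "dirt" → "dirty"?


Word 1: "dirt" (length 4)
Word 2: "dirty" (length 5)
One optimal edit sequence (insert/delete/substitute each cost 1):
  1. keep 'd'
  2. keep 'i'
  3. keep 'r'
  4. keep 't'
  5. insert 'y'  (+1)
Total edit operations: 1
Edit distance = 1
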